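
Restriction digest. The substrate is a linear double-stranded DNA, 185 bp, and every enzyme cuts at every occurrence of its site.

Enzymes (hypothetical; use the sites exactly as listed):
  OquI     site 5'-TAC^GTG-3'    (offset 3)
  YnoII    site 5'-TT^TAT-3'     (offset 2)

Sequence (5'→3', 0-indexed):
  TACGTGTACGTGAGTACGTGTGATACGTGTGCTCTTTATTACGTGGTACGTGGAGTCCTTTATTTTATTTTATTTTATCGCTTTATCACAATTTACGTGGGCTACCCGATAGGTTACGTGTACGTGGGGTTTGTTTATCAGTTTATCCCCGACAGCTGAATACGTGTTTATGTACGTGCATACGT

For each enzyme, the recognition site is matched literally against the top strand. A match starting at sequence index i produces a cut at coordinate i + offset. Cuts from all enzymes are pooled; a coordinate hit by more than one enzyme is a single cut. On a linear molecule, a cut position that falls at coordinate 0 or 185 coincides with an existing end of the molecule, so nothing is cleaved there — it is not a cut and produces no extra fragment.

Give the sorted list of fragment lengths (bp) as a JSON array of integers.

[3,5,5,5,5,6,6,6,7,7,8,8,8,9,10,10,11,12,13,20,21]

Site scan:
  OquI TACGTG/3: at [0, 6, 14, 23, 39, 46, 93, 114, 120, 160, 172] ⇒ [3, 9, 17, 26, 42, 49, 96, 117, 123, 163, 175]
  YnoII TTTAT/2: at [34, 58, 63, 68, 73, 81, 133, 141, 166] ⇒ [36, 60, 65, 70, 75, 83, 135, 143, 168]

Pooled cuts: [3, 9, 17, 26, 36, 42, 49, 60, 65, 70, 75, 83, 96, 117, 123, 135, 143, 163, 168, 175]

Fragments:
  [0,3): 3 bp
  [3,9): 6 bp
  [9,17): 8 bp
  [17,26): 9 bp
  [26,36): 10 bp
  [36,42): 6 bp
  [42,49): 7 bp
  [49,60): 11 bp
  [60,65): 5 bp
  [65,70): 5 bp
  [70,75): 5 bp
  [75,83): 8 bp
  [83,96): 13 bp
  [96,117): 21 bp
  [117,123): 6 bp
  [123,135): 12 bp
  [135,143): 8 bp
  [143,163): 20 bp
  [163,168): 5 bp
  [168,175): 7 bp
  [175,185): 10 bp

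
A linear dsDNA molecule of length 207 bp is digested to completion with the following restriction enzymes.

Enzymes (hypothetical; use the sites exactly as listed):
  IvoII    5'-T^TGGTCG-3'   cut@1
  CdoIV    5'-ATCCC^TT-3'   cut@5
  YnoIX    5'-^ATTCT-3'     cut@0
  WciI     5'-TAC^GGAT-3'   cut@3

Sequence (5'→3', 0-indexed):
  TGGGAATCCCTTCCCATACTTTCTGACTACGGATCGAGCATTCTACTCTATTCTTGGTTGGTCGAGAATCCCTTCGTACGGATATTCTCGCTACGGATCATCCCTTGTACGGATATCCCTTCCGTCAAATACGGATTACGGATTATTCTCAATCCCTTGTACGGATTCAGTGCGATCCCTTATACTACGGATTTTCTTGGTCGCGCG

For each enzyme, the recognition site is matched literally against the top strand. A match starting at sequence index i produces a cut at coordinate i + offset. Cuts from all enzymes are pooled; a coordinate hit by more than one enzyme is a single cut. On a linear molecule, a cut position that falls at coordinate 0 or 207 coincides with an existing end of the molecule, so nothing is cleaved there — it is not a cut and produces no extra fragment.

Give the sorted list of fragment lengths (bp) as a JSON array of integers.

Per-enzyme occurrences:
  IvoII TTGGTCG/1: at [57, 196] ⇒ [58, 197]
  CdoIV ATCCCTT/5: at [5, 67, 99, 114, 151, 174] ⇒ [10, 72, 104, 119, 156, 179]
  YnoIX ATTCT/0: at [39, 49, 83, 144] ⇒ [39, 49, 83, 144]
  WciI TACGGAT/3: at [27, 76, 91, 107, 129, 136, 159, 185] ⇒ [30, 79, 94, 110, 132, 139, 162, 188]

Pooled cuts: [10, 30, 39, 49, 58, 72, 79, 83, 94, 104, 110, 119, 132, 139, 144, 156, 162, 179, 188, 197]

Fragment lengths:
  [0,10): 10 bp
  [10,30): 20 bp
  [30,39): 9 bp
  [39,49): 10 bp
  [49,58): 9 bp
  [58,72): 14 bp
  [72,79): 7 bp
  [79,83): 4 bp
  [83,94): 11 bp
  [94,104): 10 bp
  [104,110): 6 bp
  [110,119): 9 bp
  [119,132): 13 bp
  [132,139): 7 bp
  [139,144): 5 bp
  [144,156): 12 bp
  [156,162): 6 bp
  [162,179): 17 bp
  [179,188): 9 bp
  [188,197): 9 bp
  [197,207): 10 bp

[4,5,6,6,7,7,9,9,9,9,9,10,10,10,10,11,12,13,14,17,20]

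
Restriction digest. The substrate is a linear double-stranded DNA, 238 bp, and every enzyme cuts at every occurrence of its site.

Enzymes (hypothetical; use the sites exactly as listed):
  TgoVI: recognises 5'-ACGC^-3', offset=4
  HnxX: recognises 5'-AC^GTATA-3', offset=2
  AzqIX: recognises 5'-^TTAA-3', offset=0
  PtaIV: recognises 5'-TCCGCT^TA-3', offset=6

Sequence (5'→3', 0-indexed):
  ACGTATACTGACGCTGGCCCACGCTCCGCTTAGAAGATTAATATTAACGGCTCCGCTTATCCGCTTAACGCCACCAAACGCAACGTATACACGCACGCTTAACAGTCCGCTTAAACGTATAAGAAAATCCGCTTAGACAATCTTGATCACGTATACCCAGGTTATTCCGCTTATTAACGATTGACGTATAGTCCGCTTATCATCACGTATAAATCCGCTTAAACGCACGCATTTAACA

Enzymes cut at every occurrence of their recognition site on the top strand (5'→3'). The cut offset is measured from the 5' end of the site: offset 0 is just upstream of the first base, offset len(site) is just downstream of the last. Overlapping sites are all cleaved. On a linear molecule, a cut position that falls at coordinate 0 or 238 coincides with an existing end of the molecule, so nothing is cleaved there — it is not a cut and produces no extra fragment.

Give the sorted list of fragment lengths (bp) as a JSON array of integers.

Site scan:
  TgoVI (ACGC, off=4): starts [10, 20, 67, 77, 90, 94, 222, 226] → cuts [14, 24, 71, 81, 94, 98, 226, 230]
  HnxX (ACGTATA, off=2): starts [0, 82, 114, 148, 183, 204] → cuts [2, 84, 116, 150, 185, 206]
  AzqIX (TTAA, off=0): starts [37, 43, 64, 98, 110, 173, 218, 232] → cuts [37, 43, 64, 98, 110, 173, 218, 232]
  PtaIV (TCCGCTTA, off=6): starts [24, 51, 59, 105, 127, 165, 191, 213] → cuts [30, 57, 65, 111, 133, 171, 197, 219]

Pooled cuts: [2, 14, 24, 30, 37, 43, 57, 64, 65, 71, 81, 84, 94, 98, 110, 111, 116, 133, 150, 171, 173, 185, 197, 206, 218, 219, 226, 230, 232]

Fragments:
  [0,2): 2 bp
  [2,14): 12 bp
  [14,24): 10 bp
  [24,30): 6 bp
  [30,37): 7 bp
  [37,43): 6 bp
  [43,57): 14 bp
  [57,64): 7 bp
  [64,65): 1 bp
  [65,71): 6 bp
  [71,81): 10 bp
  [81,84): 3 bp
  [84,94): 10 bp
  [94,98): 4 bp
  [98,110): 12 bp
  [110,111): 1 bp
  [111,116): 5 bp
  [116,133): 17 bp
  [133,150): 17 bp
  [150,171): 21 bp
  [171,173): 2 bp
  [173,185): 12 bp
  [185,197): 12 bp
  [197,206): 9 bp
  [206,218): 12 bp
  [218,219): 1 bp
  [219,226): 7 bp
  [226,230): 4 bp
  [230,232): 2 bp
  [232,238): 6 bp

[1,1,1,2,2,2,3,4,4,5,6,6,6,6,7,7,7,9,10,10,10,12,12,12,12,12,14,17,17,21]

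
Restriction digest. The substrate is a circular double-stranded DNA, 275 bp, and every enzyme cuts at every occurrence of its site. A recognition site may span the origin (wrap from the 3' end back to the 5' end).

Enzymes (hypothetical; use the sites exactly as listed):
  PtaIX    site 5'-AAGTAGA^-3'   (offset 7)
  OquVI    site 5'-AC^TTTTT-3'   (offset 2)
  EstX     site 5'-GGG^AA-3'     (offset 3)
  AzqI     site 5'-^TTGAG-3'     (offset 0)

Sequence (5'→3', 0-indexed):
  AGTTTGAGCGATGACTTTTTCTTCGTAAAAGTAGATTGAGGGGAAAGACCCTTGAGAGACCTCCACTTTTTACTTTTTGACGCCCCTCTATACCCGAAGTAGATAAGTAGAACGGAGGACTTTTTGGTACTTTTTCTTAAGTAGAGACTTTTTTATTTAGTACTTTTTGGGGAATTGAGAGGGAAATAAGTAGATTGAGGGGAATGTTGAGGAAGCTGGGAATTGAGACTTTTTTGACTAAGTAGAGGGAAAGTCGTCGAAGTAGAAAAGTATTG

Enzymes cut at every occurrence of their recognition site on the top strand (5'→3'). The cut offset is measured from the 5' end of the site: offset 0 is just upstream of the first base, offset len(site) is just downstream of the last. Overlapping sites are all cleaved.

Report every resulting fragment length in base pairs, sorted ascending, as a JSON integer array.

[2,2,3,3,4,6,6,7,7,8,8,8,8,9,9,9,10,11,12,14,15,15,15,17,17,20,30]

Scan for sites:
  PtaIX (AAGTAGA, off=7): starts [28, 96, 104, 138, 187, 239, 259] → cuts [35, 103, 111, 145, 194, 246, 266]
  OquVI (ACTTTTT, off=2): starts [13, 64, 71, 118, 128, 146, 161, 227] → cuts [15, 66, 73, 120, 130, 148, 163, 229]
  EstX (GGGAA, off=3): starts [40, 169, 180, 199, 217, 246] → cuts [43, 172, 183, 202, 220, 249]
  AzqI (TTGAG, off=0): starts [3, 35, 51, 174, 194, 206, 222, 272] → cuts [3, 35, 51, 174, 194, 206, 222, 272]

All cut coordinates (distinct, sorted): [3, 15, 35, 43, 51, 66, 73, 103, 111, 120, 130, 145, 148, 163, 172, 174, 183, 194, 202, 206, 220, 222, 229, 246, 249, 266, 272]

Fragment lengths:
  3→15: 12 bp
  15→35: 20 bp
  35→43: 8 bp
  43→51: 8 bp
  51→66: 15 bp
  66→73: 7 bp
  73→103: 30 bp
  103→111: 8 bp
  111→120: 9 bp
  120→130: 10 bp
  130→145: 15 bp
  145→148: 3 bp
  148→163: 15 bp
  163→172: 9 bp
  172→174: 2 bp
  174→183: 9 bp
  183→194: 11 bp
  194→202: 8 bp
  202→206: 4 bp
  206→220: 14 bp
  220→222: 2 bp
  222→229: 7 bp
  229→246: 17 bp
  246→249: 3 bp
  249→266: 17 bp
  266→272: 6 bp
  272→3 (wrap): 275-272+3 = 6 bp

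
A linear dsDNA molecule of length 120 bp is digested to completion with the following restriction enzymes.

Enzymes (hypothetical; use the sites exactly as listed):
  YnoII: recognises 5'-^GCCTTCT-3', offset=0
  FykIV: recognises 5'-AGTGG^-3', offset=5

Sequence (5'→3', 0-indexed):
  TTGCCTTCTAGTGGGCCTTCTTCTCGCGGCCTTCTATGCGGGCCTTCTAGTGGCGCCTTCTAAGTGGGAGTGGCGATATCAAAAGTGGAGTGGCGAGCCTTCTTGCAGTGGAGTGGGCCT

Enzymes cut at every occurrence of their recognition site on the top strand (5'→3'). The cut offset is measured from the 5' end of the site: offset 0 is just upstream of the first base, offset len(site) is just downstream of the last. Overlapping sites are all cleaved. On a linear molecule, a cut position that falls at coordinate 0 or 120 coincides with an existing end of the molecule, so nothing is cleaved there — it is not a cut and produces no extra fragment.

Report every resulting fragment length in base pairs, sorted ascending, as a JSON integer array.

[1,2,3,4,5,5,6,12,12,13,13,14,15,15]

Per-enzyme occurrences:
  YnoII GCCTTCT/0: at [2, 14, 28, 41, 54, 96] ⇒ [2, 14, 28, 41, 54, 96]
  FykIV AGTGG/5: at [9, 48, 62, 68, 83, 88, 106, 111] ⇒ [14, 53, 67, 73, 88, 93, 111, 116]

All cut coordinates (distinct, sorted): [2, 14, 28, 41, 53, 54, 67, 73, 88, 93, 96, 111, 116]

Fragment lengths:
  [0,2): 2 bp
  [2,14): 12 bp
  [14,28): 14 bp
  [28,41): 13 bp
  [41,53): 12 bp
  [53,54): 1 bp
  [54,67): 13 bp
  [67,73): 6 bp
  [73,88): 15 bp
  [88,93): 5 bp
  [93,96): 3 bp
  [96,111): 15 bp
  [111,116): 5 bp
  [116,120): 4 bp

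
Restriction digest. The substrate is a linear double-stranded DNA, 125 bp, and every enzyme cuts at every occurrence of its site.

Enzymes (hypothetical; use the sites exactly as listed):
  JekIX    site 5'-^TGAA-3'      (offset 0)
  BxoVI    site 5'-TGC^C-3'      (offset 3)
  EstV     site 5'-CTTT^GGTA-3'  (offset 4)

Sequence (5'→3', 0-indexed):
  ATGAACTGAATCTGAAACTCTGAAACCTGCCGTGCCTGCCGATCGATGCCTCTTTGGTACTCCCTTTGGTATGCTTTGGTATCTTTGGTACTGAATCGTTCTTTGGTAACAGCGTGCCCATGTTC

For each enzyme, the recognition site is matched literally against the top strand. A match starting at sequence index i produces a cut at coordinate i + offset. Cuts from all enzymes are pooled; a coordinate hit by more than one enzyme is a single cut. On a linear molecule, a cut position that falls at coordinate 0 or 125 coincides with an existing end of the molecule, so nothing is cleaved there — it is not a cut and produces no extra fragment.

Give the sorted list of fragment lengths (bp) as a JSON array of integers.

Site scan:
  JekIX (TGAA, off=0): starts [1, 6, 12, 20, 91] → cuts [1, 6, 12, 20, 91]
  BxoVI (TGCC, off=3): starts [27, 32, 36, 46, 114] → cuts [30, 35, 39, 49, 117]
  EstV (CTTTGGTA, off=4): starts [51, 63, 73, 82, 100] → cuts [55, 67, 77, 86, 104]

All cut coordinates (distinct, sorted): [1, 6, 12, 20, 30, 35, 39, 49, 55, 67, 77, 86, 91, 104, 117]

Fragment lengths:
  [0,1): 1 bp
  [1,6): 5 bp
  [6,12): 6 bp
  [12,20): 8 bp
  [20,30): 10 bp
  [30,35): 5 bp
  [35,39): 4 bp
  [39,49): 10 bp
  [49,55): 6 bp
  [55,67): 12 bp
  [67,77): 10 bp
  [77,86): 9 bp
  [86,91): 5 bp
  [91,104): 13 bp
  [104,117): 13 bp
  [117,125): 8 bp

[1,4,5,5,5,6,6,8,8,9,10,10,10,12,13,13]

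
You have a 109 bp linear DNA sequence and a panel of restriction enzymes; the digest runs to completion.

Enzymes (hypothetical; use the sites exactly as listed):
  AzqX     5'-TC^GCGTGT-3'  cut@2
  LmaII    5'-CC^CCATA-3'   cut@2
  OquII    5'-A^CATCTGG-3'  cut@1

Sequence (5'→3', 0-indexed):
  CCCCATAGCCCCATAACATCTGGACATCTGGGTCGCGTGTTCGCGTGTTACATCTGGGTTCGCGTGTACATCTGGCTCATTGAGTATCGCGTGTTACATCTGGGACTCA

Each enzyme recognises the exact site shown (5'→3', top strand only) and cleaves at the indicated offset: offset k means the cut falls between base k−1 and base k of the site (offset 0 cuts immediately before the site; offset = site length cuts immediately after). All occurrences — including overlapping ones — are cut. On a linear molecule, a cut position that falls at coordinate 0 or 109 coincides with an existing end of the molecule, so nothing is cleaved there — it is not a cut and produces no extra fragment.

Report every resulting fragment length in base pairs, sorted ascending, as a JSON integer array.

[2,6,7,8,8,8,8,8,10,11,13,20]

Site scan:
  AzqX TCGCGTGT/2: at [32, 40, 59, 86] ⇒ [34, 42, 61, 88]
  LmaII CCCCATA/2: at [0, 8] ⇒ [2, 10]
  OquII ACATCTGG/1: at [15, 23, 49, 67, 95] ⇒ [16, 24, 50, 68, 96]

Pooled cuts: [2, 10, 16, 24, 34, 42, 50, 61, 68, 88, 96]

Fragment lengths:
  [0,2): 2 bp
  [2,10): 8 bp
  [10,16): 6 bp
  [16,24): 8 bp
  [24,34): 10 bp
  [34,42): 8 bp
  [42,50): 8 bp
  [50,61): 11 bp
  [61,68): 7 bp
  [68,88): 20 bp
  [88,96): 8 bp
  [96,109): 13 bp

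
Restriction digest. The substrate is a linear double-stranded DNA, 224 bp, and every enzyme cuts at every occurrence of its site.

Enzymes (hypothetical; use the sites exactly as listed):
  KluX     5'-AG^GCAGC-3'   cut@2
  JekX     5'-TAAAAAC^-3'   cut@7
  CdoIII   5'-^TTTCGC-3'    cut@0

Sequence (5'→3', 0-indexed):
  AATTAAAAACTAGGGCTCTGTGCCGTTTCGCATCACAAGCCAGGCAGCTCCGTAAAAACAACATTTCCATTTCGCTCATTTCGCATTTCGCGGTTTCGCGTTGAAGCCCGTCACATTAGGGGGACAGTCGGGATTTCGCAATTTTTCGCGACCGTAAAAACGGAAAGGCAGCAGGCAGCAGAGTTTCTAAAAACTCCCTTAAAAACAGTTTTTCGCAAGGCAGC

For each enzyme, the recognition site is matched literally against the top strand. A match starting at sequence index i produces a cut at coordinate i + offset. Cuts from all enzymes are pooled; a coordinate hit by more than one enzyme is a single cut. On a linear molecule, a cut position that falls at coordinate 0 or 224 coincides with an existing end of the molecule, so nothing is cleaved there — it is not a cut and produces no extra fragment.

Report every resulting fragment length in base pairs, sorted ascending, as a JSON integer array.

[4,5,6,7,7,8,9,9,10,10,10,12,15,16,18,18,20,40]

Per-enzyme occurrences:
  KluX AGGCAGC/2: at [41, 165, 172, 217] ⇒ [43, 167, 174, 219]
  JekX TAAAAAC/7: at [3, 52, 154, 187, 199] ⇒ [10, 59, 161, 194, 206]
  CdoIII TTTCGC/0: at [25, 69, 78, 85, 93, 133, 143, 210] ⇒ [25, 69, 78, 85, 93, 133, 143, 210]

Pooled cuts: [10, 25, 43, 59, 69, 78, 85, 93, 133, 143, 161, 167, 174, 194, 206, 210, 219]

Fragment lengths:
  [0,10): 10 bp
  [10,25): 15 bp
  [25,43): 18 bp
  [43,59): 16 bp
  [59,69): 10 bp
  [69,78): 9 bp
  [78,85): 7 bp
  [85,93): 8 bp
  [93,133): 40 bp
  [133,143): 10 bp
  [143,161): 18 bp
  [161,167): 6 bp
  [167,174): 7 bp
  [174,194): 20 bp
  [194,206): 12 bp
  [206,210): 4 bp
  [210,219): 9 bp
  [219,224): 5 bp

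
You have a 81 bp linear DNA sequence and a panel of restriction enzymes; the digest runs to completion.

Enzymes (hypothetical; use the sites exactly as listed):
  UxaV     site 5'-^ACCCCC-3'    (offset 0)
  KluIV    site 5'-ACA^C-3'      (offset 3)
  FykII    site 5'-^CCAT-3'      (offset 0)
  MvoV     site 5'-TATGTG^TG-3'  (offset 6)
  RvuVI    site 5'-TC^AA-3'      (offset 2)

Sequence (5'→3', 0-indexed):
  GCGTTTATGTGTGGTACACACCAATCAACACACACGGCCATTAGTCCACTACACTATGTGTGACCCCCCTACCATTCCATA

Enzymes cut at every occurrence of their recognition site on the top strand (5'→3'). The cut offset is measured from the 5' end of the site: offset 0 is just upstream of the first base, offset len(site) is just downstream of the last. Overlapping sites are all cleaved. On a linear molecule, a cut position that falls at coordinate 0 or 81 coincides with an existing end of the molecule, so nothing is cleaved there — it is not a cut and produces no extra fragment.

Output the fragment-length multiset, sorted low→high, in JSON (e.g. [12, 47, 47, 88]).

Scan for sites:
  UxaV (ACCCCC, off=0): starts [62] → cuts [62]
  KluIV (ACAC, off=3): starts [15, 17, 27, 29, 31, 50] → cuts [18, 20, 30, 32, 34, 53]
  FykII (CCAT, off=0): starts [37, 71, 76] → cuts [37, 71, 76]
  MvoV (TATGTGTG, off=6): starts [5, 54] → cuts [11, 60]
  RvuVI (TCAA, off=2): starts [24] → cuts [26]

Pooled cuts: [11, 18, 20, 26, 30, 32, 34, 37, 53, 60, 62, 71, 76]

Fragments:
  [0,11): 11 bp
  [11,18): 7 bp
  [18,20): 2 bp
  [20,26): 6 bp
  [26,30): 4 bp
  [30,32): 2 bp
  [32,34): 2 bp
  [34,37): 3 bp
  [37,53): 16 bp
  [53,60): 7 bp
  [60,62): 2 bp
  [62,71): 9 bp
  [71,76): 5 bp
  [76,81): 5 bp

[2,2,2,2,3,4,5,5,6,7,7,9,11,16]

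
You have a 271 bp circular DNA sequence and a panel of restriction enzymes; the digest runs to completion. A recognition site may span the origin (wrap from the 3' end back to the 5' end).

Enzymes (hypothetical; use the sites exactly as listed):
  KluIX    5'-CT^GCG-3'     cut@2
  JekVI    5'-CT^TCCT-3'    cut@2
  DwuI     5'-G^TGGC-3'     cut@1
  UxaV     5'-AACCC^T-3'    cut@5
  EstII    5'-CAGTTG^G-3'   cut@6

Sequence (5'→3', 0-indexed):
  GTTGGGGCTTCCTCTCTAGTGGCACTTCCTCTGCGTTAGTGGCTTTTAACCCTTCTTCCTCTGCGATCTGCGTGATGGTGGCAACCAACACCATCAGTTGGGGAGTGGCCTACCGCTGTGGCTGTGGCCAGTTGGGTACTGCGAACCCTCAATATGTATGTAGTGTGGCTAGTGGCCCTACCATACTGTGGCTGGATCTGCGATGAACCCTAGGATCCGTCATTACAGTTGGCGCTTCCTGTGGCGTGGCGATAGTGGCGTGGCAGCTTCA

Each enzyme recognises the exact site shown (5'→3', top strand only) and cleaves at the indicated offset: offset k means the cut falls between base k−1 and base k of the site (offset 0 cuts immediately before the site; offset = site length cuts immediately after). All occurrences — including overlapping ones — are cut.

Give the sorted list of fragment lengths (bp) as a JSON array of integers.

[4,5,5,5,5,5,5,6,6,6,6,7,7,7,7,8,9,9,10,10,11,11,13,13,15,16,17,21,22]

Site scan:
  KluIX CTGCG/2: at [30, 60, 67, 138, 197] ⇒ [32, 62, 69, 140, 199]
  JekVI CTTCCT/2: at [7, 24, 54, 234] ⇒ [9, 26, 56, 236]
  DwuI GTGGC/1: at [18, 38, 77, 104, 117, 123, 164, 171, 187, 240, 245, 254, 259] ⇒ [19, 39, 78, 105, 118, 124, 165, 172, 188, 241, 246, 255, 260]
  UxaV AACCCT/5: at [47, 143, 205] ⇒ [52, 148, 210]
  EstII CAGTTGG/6: at [94, 128, 225, 269] ⇒ [4, 100, 134, 231]

Pooled cuts: [4, 9, 19, 26, 32, 39, 52, 56, 62, 69, 78, 100, 105, 118, 124, 134, 140, 148, 165, 172, 188, 199, 210, 231, 236, 241, 246, 255, 260]

Fragments:
  4→9: 5 bp
  9→19: 10 bp
  19→26: 7 bp
  26→32: 6 bp
  32→39: 7 bp
  39→52: 13 bp
  52→56: 4 bp
  56→62: 6 bp
  62→69: 7 bp
  69→78: 9 bp
  78→100: 22 bp
  100→105: 5 bp
  105→118: 13 bp
  118→124: 6 bp
  124→134: 10 bp
  134→140: 6 bp
  140→148: 8 bp
  148→165: 17 bp
  165→172: 7 bp
  172→188: 16 bp
  188→199: 11 bp
  199→210: 11 bp
  210→231: 21 bp
  231→236: 5 bp
  236→241: 5 bp
  241→246: 5 bp
  246→255: 9 bp
  255→260: 5 bp
  260→4 (wrap): 271-260+4 = 15 bp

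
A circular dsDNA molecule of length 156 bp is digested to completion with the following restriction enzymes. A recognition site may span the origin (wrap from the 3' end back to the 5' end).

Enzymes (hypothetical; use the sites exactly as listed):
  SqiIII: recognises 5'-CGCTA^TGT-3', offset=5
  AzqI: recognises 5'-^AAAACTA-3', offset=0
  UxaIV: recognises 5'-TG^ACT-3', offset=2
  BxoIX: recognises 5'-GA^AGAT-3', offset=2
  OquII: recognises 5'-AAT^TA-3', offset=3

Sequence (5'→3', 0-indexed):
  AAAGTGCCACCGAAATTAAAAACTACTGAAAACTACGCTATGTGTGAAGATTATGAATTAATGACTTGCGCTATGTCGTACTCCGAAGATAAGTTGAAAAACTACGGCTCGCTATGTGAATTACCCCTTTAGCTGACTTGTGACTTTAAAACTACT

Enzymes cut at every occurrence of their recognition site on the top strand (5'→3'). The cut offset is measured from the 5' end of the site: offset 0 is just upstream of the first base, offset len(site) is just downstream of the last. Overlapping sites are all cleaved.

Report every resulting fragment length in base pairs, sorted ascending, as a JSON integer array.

Per-enzyme occurrences:
  SqiIII (CGCTATGT, off=5): starts [35, 68, 109] → cuts [40, 73, 114]
  AzqI (AAAACTA, off=0): starts [18, 28, 97, 147] → cuts [18, 28, 97, 147]
  UxaIV (TGACT, off=2): starts [61, 133, 140] → cuts [63, 135, 142]
  BxoIX (GAAGAT, off=2): starts [45, 84] → cuts [47, 86]
  OquII (AATTA, off=3): starts [13, 55, 118] → cuts [16, 58, 121]

Pooled cuts: [16, 18, 28, 40, 47, 58, 63, 73, 86, 97, 114, 121, 135, 142, 147]

Fragment lengths:
  16→18: 2 bp
  18→28: 10 bp
  28→40: 12 bp
  40→47: 7 bp
  47→58: 11 bp
  58→63: 5 bp
  63→73: 10 bp
  73→86: 13 bp
  86→97: 11 bp
  97→114: 17 bp
  114→121: 7 bp
  121→135: 14 bp
  135→142: 7 bp
  142→147: 5 bp
  147→16 (wrap): 156-147+16 = 25 bp

[2,5,5,7,7,7,10,10,11,11,12,13,14,17,25]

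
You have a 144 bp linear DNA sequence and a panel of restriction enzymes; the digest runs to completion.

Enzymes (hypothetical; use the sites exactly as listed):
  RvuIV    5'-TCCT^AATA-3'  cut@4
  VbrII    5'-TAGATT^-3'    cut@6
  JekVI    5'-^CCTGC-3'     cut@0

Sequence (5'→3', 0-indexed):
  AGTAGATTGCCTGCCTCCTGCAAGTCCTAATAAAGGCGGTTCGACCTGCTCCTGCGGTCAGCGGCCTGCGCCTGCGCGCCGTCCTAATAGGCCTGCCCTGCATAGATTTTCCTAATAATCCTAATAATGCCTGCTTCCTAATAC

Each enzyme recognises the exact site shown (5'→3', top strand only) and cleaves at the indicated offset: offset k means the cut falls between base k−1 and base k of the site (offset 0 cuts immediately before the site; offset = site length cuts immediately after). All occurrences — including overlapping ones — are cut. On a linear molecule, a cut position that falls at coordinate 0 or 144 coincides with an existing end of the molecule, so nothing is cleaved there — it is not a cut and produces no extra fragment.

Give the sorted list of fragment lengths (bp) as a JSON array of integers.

[1,5,5,5,6,6,6,7,7,8,9,10,12,12,14,15,16]

Site scan:
  RvuIV (TCCTAATA, off=4): starts [24, 81, 109, 118, 135] → cuts [28, 85, 113, 122, 139]
  VbrII (TAGATT, off=6): starts [2, 102] → cuts [8, 108]
  JekVI (CCTGC, off=0): starts [9, 16, 44, 50, 64, 70, 91, 96, 129] → cuts [9, 16, 44, 50, 64, 70, 91, 96, 129]

Pooled cuts: [8, 9, 16, 28, 44, 50, 64, 70, 85, 91, 96, 108, 113, 122, 129, 139]

Fragments:
  [0,8): 8 bp
  [8,9): 1 bp
  [9,16): 7 bp
  [16,28): 12 bp
  [28,44): 16 bp
  [44,50): 6 bp
  [50,64): 14 bp
  [64,70): 6 bp
  [70,85): 15 bp
  [85,91): 6 bp
  [91,96): 5 bp
  [96,108): 12 bp
  [108,113): 5 bp
  [113,122): 9 bp
  [122,129): 7 bp
  [129,139): 10 bp
  [139,144): 5 bp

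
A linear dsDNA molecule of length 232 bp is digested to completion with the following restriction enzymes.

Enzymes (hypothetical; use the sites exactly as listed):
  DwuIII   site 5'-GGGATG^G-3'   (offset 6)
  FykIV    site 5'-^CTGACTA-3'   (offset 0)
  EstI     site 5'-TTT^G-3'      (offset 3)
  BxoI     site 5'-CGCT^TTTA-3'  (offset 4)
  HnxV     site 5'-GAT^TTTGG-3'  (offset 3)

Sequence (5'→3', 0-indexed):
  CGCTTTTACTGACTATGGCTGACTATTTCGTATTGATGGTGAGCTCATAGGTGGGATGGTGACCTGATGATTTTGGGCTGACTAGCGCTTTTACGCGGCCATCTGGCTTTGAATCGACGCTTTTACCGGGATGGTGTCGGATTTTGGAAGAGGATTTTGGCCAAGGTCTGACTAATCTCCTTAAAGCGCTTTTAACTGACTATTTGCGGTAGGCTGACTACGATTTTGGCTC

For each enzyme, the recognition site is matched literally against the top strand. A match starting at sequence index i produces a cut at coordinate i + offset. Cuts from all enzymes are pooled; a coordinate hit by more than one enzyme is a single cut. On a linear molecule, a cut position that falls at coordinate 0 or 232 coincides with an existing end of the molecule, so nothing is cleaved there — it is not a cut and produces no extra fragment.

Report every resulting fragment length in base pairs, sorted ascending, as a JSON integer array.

[3,3,3,3,3,4,4,5,5,8,9,9,10,10,10,11,11,12,12,13,21,23,40]

Per-enzyme occurrences:
  DwuIII GGGATGG/6: at [52, 127] ⇒ [58, 133]
  FykIV CTGACTA/0: at [8, 18, 77, 167, 195, 213] ⇒ [8, 18, 77, 167, 195, 213]
  EstI TTTG/3: at [71, 107, 142, 155, 202, 224] ⇒ [74, 110, 145, 158, 205, 227]
  BxoI CGCTTTTA/4: at [0, 85, 117, 186] ⇒ [4, 89, 121, 190]
  HnxV GATTTTGG/3: at [68, 139, 152, 221] ⇒ [71, 142, 155, 224]

All cut coordinates (distinct, sorted): [4, 8, 18, 58, 71, 74, 77, 89, 110, 121, 133, 142, 145, 155, 158, 167, 190, 195, 205, 213, 224, 227]

Fragments:
  [0,4): 4 bp
  [4,8): 4 bp
  [8,18): 10 bp
  [18,58): 40 bp
  [58,71): 13 bp
  [71,74): 3 bp
  [74,77): 3 bp
  [77,89): 12 bp
  [89,110): 21 bp
  [110,121): 11 bp
  [121,133): 12 bp
  [133,142): 9 bp
  [142,145): 3 bp
  [145,155): 10 bp
  [155,158): 3 bp
  [158,167): 9 bp
  [167,190): 23 bp
  [190,195): 5 bp
  [195,205): 10 bp
  [205,213): 8 bp
  [213,224): 11 bp
  [224,227): 3 bp
  [227,232): 5 bp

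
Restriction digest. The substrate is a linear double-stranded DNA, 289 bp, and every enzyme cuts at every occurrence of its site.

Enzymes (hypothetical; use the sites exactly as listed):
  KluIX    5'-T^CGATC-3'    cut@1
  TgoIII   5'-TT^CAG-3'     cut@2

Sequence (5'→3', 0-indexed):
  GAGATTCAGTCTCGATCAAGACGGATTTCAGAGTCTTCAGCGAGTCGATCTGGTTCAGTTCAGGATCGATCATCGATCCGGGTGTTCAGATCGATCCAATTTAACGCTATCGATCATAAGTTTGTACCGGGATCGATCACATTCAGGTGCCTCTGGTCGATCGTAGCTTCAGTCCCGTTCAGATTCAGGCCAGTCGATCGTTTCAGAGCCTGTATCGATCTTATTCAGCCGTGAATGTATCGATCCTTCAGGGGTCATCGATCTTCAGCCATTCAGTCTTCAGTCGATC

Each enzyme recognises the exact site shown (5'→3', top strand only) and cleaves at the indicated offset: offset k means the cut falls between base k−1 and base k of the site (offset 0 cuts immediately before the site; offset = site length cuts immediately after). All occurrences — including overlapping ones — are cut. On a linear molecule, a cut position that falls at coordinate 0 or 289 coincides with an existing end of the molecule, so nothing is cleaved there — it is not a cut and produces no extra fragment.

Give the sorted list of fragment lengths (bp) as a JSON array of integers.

Per-enzyme occurrences:
  KluIX (TCGATC, off=1): starts [11, 44, 65, 72, 90, 109, 132, 156, 193, 214, 239, 257, 283] → cuts [12, 45, 66, 73, 91, 110, 133, 157, 194, 215, 240, 258, 284]
  TgoIII (TTCAG, off=2): starts [4, 26, 35, 53, 58, 84, 141, 167, 177, 183, 201, 223, 246, 263, 271, 278] → cuts [6, 28, 37, 55, 60, 86, 143, 169, 179, 185, 203, 225, 248, 265, 273, 280]

Pooled cuts: [6, 12, 28, 37, 45, 55, 60, 66, 73, 86, 91, 110, 133, 143, 157, 169, 179, 185, 194, 203, 215, 225, 240, 248, 258, 265, 273, 280, 284]

Fragment lengths:
  [0,6): 6 bp
  [6,12): 6 bp
  [12,28): 16 bp
  [28,37): 9 bp
  [37,45): 8 bp
  [45,55): 10 bp
  [55,60): 5 bp
  [60,66): 6 bp
  [66,73): 7 bp
  [73,86): 13 bp
  [86,91): 5 bp
  [91,110): 19 bp
  [110,133): 23 bp
  [133,143): 10 bp
  [143,157): 14 bp
  [157,169): 12 bp
  [169,179): 10 bp
  [179,185): 6 bp
  [185,194): 9 bp
  [194,203): 9 bp
  [203,215): 12 bp
  [215,225): 10 bp
  [225,240): 15 bp
  [240,248): 8 bp
  [248,258): 10 bp
  [258,265): 7 bp
  [265,273): 8 bp
  [273,280): 7 bp
  [280,284): 4 bp
  [284,289): 5 bp

[4,5,5,5,6,6,6,6,7,7,7,8,8,8,9,9,9,10,10,10,10,10,12,12,13,14,15,16,19,23]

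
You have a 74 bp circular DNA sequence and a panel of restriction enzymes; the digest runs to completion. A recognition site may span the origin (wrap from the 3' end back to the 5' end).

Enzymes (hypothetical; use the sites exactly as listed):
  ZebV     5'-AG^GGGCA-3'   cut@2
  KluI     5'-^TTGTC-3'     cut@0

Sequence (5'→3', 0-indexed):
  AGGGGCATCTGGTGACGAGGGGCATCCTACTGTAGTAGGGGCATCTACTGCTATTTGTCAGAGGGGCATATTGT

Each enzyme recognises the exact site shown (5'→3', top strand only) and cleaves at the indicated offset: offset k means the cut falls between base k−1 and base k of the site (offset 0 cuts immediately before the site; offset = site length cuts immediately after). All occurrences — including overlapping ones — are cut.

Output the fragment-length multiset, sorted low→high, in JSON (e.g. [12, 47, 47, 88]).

[9,13,16,17,19]

Site scan:
  ZebV AGGGGCA/2: at [0, 17, 36, 61] ⇒ [2, 19, 38, 63]
  KluI TTGTC/0: at [54] ⇒ [54]

All cut coordinates (distinct, sorted): [2, 19, 38, 54, 63]

Fragments:
  2→19: 17 bp
  19→38: 19 bp
  38→54: 16 bp
  54→63: 9 bp
  63→2 (wrap): 74-63+2 = 13 bp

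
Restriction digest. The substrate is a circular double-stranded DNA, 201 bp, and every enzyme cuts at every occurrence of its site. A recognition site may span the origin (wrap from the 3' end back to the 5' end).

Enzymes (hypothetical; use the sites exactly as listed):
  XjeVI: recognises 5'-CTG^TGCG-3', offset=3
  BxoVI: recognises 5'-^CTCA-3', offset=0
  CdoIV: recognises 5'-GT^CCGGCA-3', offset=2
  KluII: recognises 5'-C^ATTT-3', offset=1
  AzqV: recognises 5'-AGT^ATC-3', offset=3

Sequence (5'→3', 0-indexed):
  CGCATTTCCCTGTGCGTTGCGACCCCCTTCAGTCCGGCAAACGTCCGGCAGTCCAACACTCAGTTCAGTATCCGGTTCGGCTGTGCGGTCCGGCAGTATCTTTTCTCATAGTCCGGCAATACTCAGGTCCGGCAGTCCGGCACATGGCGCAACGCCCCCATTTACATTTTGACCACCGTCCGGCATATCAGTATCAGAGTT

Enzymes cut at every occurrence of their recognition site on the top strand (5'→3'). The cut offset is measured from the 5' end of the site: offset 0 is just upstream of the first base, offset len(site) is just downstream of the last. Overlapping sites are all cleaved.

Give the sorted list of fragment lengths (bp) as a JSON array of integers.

Site scan:
  XjeVI (CTGTGCG, off=3): starts [9, 80] → cuts [12, 83]
  BxoVI (CTCA, off=0): starts [58, 104, 121] → cuts [58, 104, 121]
  CdoIV (GTCCGGCA, off=2): starts [31, 42, 87, 110, 126, 134, 177] → cuts [33, 44, 89, 112, 128, 136, 179]
  KluII (CATTT, off=1): starts [2, 158, 164] → cuts [3, 159, 165]
  AzqV (AGTATC, off=3): starts [66, 94, 189] → cuts [69, 97, 192]

All cut coordinates (distinct, sorted): [3, 12, 33, 44, 58, 69, 83, 89, 97, 104, 112, 121, 128, 136, 159, 165, 179, 192]

Fragments:
  3→12: 9 bp
  12→33: 21 bp
  33→44: 11 bp
  44→58: 14 bp
  58→69: 11 bp
  69→83: 14 bp
  83→89: 6 bp
  89→97: 8 bp
  97→104: 7 bp
  104→112: 8 bp
  112→121: 9 bp
  121→128: 7 bp
  128→136: 8 bp
  136→159: 23 bp
  159→165: 6 bp
  165→179: 14 bp
  179→192: 13 bp
  192→3 (wrap): 201-192+3 = 12 bp

[6,6,7,7,8,8,8,9,9,11,11,12,13,14,14,14,21,23]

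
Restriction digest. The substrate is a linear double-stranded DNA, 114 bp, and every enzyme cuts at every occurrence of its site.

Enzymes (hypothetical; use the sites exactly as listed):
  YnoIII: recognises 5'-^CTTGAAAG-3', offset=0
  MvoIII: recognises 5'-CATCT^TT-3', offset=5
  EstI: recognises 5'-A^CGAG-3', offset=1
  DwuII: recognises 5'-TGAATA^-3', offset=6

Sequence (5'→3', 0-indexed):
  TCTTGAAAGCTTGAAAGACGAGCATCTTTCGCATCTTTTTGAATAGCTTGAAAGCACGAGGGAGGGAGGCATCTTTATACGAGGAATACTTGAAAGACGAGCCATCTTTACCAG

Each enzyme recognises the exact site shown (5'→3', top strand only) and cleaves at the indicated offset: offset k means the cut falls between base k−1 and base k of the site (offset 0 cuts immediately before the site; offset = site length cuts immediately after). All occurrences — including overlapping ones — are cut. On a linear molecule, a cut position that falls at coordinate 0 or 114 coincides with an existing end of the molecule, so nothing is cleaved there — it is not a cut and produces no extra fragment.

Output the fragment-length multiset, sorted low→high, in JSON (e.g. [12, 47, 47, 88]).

[1,1,5,7,8,9,9,9,9,9,9,10,10,18]

Site scan:
  YnoIII (CTTGAAAG, off=0): starts [1, 9, 46, 88] → cuts [1, 9, 46, 88]
  MvoIII (CATCTTT, off=5): starts [22, 31, 69, 102] → cuts [27, 36, 74, 107]
  EstI (ACGAG, off=1): starts [17, 55, 78, 96] → cuts [18, 56, 79, 97]
  DwuII (TGAATA, off=6): starts [39] → cuts [45]

Pooled cuts: [1, 9, 18, 27, 36, 45, 46, 56, 74, 79, 88, 97, 107]

Fragments:
  [0,1): 1 bp
  [1,9): 8 bp
  [9,18): 9 bp
  [18,27): 9 bp
  [27,36): 9 bp
  [36,45): 9 bp
  [45,46): 1 bp
  [46,56): 10 bp
  [56,74): 18 bp
  [74,79): 5 bp
  [79,88): 9 bp
  [88,97): 9 bp
  [97,107): 10 bp
  [107,114): 7 bp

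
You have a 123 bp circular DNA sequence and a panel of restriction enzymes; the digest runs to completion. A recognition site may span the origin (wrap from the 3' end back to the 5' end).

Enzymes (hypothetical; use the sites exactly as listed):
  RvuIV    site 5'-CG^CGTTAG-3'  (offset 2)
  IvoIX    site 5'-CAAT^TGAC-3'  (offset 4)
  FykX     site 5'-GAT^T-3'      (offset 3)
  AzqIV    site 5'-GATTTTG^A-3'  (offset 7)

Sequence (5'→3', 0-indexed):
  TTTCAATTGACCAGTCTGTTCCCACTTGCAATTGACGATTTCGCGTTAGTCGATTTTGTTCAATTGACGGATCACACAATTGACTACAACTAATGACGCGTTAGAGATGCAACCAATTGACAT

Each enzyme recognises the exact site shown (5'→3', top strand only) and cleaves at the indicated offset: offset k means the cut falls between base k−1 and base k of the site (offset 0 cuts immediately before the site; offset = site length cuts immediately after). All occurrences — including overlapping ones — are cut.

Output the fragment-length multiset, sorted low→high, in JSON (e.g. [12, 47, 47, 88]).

Scan for sites:
  RvuIV (CGCGTTAG, off=2): starts [41, 96] → cuts [43, 98]
  IvoIX (CAATTGAC, off=4): starts [3, 28, 60, 76, 113] → cuts [7, 32, 64, 80, 117]
  FykX (GATT, off=3): starts [36, 51] → cuts [39, 54]
  AzqIV (GATTTTGA, off=7): no sites

All cut coordinates (distinct, sorted): [7, 32, 39, 43, 54, 64, 80, 98, 117]

Fragments:
  7→32: 25 bp
  32→39: 7 bp
  39→43: 4 bp
  43→54: 11 bp
  54→64: 10 bp
  64→80: 16 bp
  80→98: 18 bp
  98→117: 19 bp
  117→7 (wrap): 123-117+7 = 13 bp

[4,7,10,11,13,16,18,19,25]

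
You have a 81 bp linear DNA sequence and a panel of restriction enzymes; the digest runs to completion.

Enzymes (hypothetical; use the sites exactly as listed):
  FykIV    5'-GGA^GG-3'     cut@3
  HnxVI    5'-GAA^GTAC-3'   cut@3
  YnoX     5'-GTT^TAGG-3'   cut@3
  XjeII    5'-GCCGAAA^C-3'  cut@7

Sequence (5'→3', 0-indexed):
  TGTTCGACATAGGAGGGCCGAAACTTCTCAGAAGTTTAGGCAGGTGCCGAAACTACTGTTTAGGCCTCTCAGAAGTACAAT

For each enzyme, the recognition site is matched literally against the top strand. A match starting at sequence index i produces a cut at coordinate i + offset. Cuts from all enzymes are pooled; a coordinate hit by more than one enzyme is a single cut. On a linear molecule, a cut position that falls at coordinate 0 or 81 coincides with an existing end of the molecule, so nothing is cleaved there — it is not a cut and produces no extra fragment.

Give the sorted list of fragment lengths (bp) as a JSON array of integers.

[7,8,9,13,14,14,16]

Site scan:
  FykIV (GGAGG, off=3): starts [11] → cuts [14]
  HnxVI (GAAGTAC, off=3): starts [71] → cuts [74]
  YnoX (GTTTAGG, off=3): starts [33, 57] → cuts [36, 60]
  XjeII (GCCGAAAC, off=7): starts [16, 45] → cuts [23, 52]

All cut coordinates (distinct, sorted): [14, 23, 36, 52, 60, 74]

Fragment lengths:
  [0,14): 14 bp
  [14,23): 9 bp
  [23,36): 13 bp
  [36,52): 16 bp
  [52,60): 8 bp
  [60,74): 14 bp
  [74,81): 7 bp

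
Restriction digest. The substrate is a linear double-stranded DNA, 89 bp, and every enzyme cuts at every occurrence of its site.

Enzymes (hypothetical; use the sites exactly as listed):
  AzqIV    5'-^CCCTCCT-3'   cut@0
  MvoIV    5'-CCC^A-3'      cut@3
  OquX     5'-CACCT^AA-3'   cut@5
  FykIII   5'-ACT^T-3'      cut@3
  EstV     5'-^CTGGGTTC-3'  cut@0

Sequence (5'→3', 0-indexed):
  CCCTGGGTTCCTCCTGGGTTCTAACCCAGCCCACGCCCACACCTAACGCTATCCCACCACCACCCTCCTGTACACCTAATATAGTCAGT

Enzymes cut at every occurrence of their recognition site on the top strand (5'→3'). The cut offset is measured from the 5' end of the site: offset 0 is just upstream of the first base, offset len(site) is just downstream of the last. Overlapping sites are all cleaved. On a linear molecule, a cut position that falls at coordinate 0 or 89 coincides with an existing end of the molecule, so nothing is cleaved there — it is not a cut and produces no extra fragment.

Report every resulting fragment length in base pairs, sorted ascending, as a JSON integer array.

Site scan:
  AzqIV CCCTCCT/0: at [62] ⇒ [62]
  MvoIV CCCA/3: at [24, 29, 35, 52] ⇒ [27, 32, 38, 55]
  OquX CACCTAA/5: at [39, 72] ⇒ [44, 77]
  FykIII (ACTT, off=3): no sites
  EstV CTGGGTTC/0: at [2, 13] ⇒ [2, 13]

Pooled cuts: [2, 13, 27, 32, 38, 44, 55, 62, 77]

Fragments:
  [0,2): 2 bp
  [2,13): 11 bp
  [13,27): 14 bp
  [27,32): 5 bp
  [32,38): 6 bp
  [38,44): 6 bp
  [44,55): 11 bp
  [55,62): 7 bp
  [62,77): 15 bp
  [77,89): 12 bp

[2,5,6,6,7,11,11,12,14,15]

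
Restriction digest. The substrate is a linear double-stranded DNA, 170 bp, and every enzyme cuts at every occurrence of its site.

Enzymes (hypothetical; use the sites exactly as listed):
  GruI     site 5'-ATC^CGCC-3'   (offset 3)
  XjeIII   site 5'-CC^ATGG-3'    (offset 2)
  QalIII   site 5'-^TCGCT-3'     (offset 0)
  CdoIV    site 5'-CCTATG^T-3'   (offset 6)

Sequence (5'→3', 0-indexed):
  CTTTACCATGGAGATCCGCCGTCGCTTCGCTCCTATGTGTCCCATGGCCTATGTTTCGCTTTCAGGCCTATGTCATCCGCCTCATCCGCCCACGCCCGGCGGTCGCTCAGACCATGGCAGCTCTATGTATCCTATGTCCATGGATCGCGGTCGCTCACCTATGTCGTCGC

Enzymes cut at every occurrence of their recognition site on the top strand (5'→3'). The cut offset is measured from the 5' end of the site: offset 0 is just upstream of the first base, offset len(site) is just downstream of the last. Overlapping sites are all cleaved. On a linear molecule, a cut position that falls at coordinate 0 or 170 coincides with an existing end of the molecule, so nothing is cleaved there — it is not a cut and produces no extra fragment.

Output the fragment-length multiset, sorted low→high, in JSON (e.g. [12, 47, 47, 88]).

[2,3,5,5,5,6,7,7,9,9,10,11,11,11,13,16,17,23]

Site scan:
  GruI ATCCGCC/3: at [13, 74, 83] ⇒ [16, 77, 86]
  XjeIII CCATGG/2: at [5, 41, 111, 137] ⇒ [7, 43, 113, 139]
  QalIII TCGCT/0: at [21, 26, 55, 102, 150] ⇒ [21, 26, 55, 102, 150]
  CdoIV CCTATGT/6: at [31, 47, 66, 130, 157] ⇒ [37, 53, 72, 136, 163]

All cut coordinates (distinct, sorted): [7, 16, 21, 26, 37, 43, 53, 55, 72, 77, 86, 102, 113, 136, 139, 150, 163]

Fragments:
  [0,7): 7 bp
  [7,16): 9 bp
  [16,21): 5 bp
  [21,26): 5 bp
  [26,37): 11 bp
  [37,43): 6 bp
  [43,53): 10 bp
  [53,55): 2 bp
  [55,72): 17 bp
  [72,77): 5 bp
  [77,86): 9 bp
  [86,102): 16 bp
  [102,113): 11 bp
  [113,136): 23 bp
  [136,139): 3 bp
  [139,150): 11 bp
  [150,163): 13 bp
  [163,170): 7 bp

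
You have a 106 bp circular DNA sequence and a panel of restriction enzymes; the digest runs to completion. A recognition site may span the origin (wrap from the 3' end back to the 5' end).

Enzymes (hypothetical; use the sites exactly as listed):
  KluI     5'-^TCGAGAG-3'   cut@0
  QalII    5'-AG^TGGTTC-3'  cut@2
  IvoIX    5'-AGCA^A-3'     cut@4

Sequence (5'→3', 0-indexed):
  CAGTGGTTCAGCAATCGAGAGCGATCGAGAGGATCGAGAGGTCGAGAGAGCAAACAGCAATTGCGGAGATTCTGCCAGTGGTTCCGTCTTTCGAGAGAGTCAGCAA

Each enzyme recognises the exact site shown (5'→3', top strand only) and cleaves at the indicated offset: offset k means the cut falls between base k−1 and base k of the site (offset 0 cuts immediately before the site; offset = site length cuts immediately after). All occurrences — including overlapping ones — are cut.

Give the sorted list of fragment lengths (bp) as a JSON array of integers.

Per-enzyme occurrences:
  KluI (TCGAGAG, off=0): starts [14, 24, 33, 41, 90] → cuts [14, 24, 33, 41, 90]
  QalII (AGTGGTTC, off=2): starts [1, 76] → cuts [3, 78]
  IvoIX (AGCAA, off=4): starts [9, 48, 55, 101] → cuts [13, 52, 59, 105]

Pooled cuts: [3, 13, 14, 24, 33, 41, 52, 59, 78, 90, 105]

Fragment lengths:
  3→13: 10 bp
  13→14: 1 bp
  14→24: 10 bp
  24→33: 9 bp
  33→41: 8 bp
  41→52: 11 bp
  52→59: 7 bp
  59→78: 19 bp
  78→90: 12 bp
  90→105: 15 bp
  105→3 (wrap): 106-105+3 = 4 bp

[1,4,7,8,9,10,10,11,12,15,19]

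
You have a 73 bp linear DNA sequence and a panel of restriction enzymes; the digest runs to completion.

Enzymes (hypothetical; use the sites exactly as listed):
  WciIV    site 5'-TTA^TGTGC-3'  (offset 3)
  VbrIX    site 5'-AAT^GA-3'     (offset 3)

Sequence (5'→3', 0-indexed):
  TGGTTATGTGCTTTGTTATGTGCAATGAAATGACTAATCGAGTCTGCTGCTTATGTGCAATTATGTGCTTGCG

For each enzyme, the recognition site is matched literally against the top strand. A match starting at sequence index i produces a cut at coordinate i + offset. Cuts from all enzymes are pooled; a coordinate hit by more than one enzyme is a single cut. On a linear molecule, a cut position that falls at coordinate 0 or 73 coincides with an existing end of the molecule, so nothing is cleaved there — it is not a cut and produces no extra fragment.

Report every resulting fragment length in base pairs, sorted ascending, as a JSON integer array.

[5,6,8,10,10,12,22]

Scan for sites:
  WciIV (TTATGTGC, off=3): starts [3, 15, 50, 60] → cuts [6, 18, 53, 63]
  VbrIX (AATGA, off=3): starts [23, 28] → cuts [26, 31]

All cut coordinates (distinct, sorted): [6, 18, 26, 31, 53, 63]

Fragments:
  [0,6): 6 bp
  [6,18): 12 bp
  [18,26): 8 bp
  [26,31): 5 bp
  [31,53): 22 bp
  [53,63): 10 bp
  [63,73): 10 bp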